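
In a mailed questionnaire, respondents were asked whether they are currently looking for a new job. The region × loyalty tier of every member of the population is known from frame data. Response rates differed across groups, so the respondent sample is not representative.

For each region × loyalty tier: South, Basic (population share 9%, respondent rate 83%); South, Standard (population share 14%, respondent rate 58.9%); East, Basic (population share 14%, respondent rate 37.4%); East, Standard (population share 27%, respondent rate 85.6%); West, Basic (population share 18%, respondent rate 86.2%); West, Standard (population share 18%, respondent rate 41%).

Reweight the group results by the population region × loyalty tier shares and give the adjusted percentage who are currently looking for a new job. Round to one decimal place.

67.0%

Post-stratification weights by population share, not respondent share:
  South, Basic: 0.09 × 83 = 7.47
  South, Standard: 0.14 × 58.9 = 8.246
  East, Basic: 0.14 × 37.4 = 5.236
  East, Standard: 0.27 × 85.6 = 23.112
  West, Basic: 0.18 × 86.2 = 15.516
  West, Standard: 0.18 × 41 = 7.38
Post-stratified estimate = 66.96 → 67.0%.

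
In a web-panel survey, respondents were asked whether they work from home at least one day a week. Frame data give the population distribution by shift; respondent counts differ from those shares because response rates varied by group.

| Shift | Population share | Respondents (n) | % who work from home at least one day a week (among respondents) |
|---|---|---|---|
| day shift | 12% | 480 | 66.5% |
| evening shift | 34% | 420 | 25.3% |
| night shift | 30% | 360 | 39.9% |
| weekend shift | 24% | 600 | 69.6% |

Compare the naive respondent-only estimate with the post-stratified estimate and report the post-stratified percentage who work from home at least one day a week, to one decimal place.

Unadjusted (pooled respondent) estimate weights by respondent counts:
  (480/1860)×66.5 + (420/1860)×25.3 + (360/1860)×39.9 + (600/1860)×69.6 = 53.0484%
Post-stratifying to population shares instead:
  0.12×66.5 + 0.34×25.3 + 0.3×39.9 + 0.24×69.6 = 45.256%

45.3%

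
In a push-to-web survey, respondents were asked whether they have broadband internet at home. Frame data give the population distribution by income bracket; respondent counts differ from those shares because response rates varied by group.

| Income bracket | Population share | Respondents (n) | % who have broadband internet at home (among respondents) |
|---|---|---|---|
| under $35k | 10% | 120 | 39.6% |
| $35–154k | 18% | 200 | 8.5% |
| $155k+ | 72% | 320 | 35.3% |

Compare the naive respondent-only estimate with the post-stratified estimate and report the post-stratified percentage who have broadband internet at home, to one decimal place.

Naive respondent-only estimate (weights = respondent counts):
  (120/640)×39.6 + (200/640)×8.5 + (320/640)×35.3 = 27.7312%
Post-stratifying to population shares instead:
  0.1×39.6 + 0.18×8.5 + 0.72×35.3 = 30.906%

30.9%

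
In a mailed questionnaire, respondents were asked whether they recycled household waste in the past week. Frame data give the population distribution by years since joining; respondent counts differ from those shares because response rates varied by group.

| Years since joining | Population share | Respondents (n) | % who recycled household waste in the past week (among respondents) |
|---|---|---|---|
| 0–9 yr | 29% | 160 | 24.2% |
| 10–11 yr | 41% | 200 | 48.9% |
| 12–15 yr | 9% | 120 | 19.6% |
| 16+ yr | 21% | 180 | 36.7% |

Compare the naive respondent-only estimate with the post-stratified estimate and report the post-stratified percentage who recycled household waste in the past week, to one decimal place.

36.5%

Unadjusted (pooled respondent) estimate weights by respondent counts:
  (160/660)×24.2 + (200/660)×48.9 + (120/660)×19.6 + (180/660)×36.7 = 34.2576%
Post-stratifying to population shares instead:
  0.29×24.2 + 0.41×48.9 + 0.09×19.6 + 0.21×36.7 = 36.538%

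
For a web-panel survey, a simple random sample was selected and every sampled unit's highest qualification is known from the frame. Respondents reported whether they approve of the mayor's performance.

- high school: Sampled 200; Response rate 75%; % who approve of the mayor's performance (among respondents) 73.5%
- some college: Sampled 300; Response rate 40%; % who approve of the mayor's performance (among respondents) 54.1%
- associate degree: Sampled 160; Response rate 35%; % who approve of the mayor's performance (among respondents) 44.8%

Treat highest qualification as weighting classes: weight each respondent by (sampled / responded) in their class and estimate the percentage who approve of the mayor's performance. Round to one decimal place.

With weight = n_sampled/n_responded per class, the weighted class total is n_sampled:
  high school: 200 × 73.5 = 14,700
  some college: 300 × 54.1 = 16,230
  associate degree: 160 × 44.8 = 7168
Adjusted estimate = 38,098 / 660 = 57.7242 → 57.7%.

57.7%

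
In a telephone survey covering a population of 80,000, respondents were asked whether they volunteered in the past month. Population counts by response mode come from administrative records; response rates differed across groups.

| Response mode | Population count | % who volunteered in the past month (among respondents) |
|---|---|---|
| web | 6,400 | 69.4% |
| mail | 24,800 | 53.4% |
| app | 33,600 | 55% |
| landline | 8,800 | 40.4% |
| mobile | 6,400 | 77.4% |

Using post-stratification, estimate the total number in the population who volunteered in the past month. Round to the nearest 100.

44,700

Apply each group's respondent rate to its population count:
  web: 6,400 × 69.4% = 4441.6
  mail: 24,800 × 53.4% = 13243.2
  app: 33,600 × 55% = 18,480
  landline: 8,800 × 40.4% = 3555.2
  mobile: 6,400 × 77.4% = 4953.6
Estimated total = 44673.6 → 44,700.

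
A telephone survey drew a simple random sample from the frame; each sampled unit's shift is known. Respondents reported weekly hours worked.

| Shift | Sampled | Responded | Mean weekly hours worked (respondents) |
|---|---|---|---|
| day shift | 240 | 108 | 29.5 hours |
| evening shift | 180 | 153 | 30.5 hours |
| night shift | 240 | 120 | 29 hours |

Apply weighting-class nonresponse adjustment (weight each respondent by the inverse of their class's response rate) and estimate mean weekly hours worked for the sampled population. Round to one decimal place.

Class response rates: day shift 108/240 = 45%, evening shift 153/180 = 85%, night shift 120/240 = 50%.
Weighting each respondent by the inverse class response rate inflates each class back to its sampled size, so the class weight is n_sampled:
  day shift: 240 × 29.5 = 7080
  evening shift: 180 × 30.5 = 5490
  night shift: 240 × 29 = 6960
Adjusted estimate = 19,530 / 660 = 29.5909 → 29.6.

29.6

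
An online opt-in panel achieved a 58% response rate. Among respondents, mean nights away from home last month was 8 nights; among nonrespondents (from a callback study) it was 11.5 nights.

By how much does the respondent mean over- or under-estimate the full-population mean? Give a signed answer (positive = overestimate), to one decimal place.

-1.5

Nonresponse fraction = 1 − 0.58 = 0.42.
Bias = (nonresponse fraction) × (respondent mean − nonrespondent mean)
     = 0.42 × (8 − 11.5) = 0.42 × -3.5 = -1.47.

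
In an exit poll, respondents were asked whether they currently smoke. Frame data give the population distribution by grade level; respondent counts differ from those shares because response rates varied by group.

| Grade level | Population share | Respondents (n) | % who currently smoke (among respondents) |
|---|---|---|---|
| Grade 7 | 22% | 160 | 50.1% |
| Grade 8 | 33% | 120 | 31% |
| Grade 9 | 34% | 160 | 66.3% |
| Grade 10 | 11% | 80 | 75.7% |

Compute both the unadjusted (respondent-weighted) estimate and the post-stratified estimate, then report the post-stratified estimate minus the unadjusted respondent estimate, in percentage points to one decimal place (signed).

-2.5 percentage points

Unadjusted (pooled respondent) estimate weights by respondent counts:
  (160/520)×50.1 + (120/520)×31 + (160/520)×66.3 + (80/520)×75.7 = 54.6154%
Reweighting by population grade level shares:
  0.22×50.1 + 0.33×31 + 0.34×66.3 + 0.11×75.7 = 52.121%
Difference = 52.121 − 54.6154 = -2.4944 pp.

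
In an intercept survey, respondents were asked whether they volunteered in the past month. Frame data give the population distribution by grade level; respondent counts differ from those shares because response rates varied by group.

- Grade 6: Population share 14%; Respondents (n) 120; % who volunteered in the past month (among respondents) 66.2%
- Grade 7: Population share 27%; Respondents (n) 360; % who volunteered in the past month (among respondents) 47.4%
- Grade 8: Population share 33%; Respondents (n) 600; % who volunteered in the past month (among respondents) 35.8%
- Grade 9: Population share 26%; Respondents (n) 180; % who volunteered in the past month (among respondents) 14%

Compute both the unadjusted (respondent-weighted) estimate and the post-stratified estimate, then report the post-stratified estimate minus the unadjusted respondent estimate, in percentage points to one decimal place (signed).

-1.4 percentage points

Naive respondent-only estimate (weights = respondent counts):
  (120/1260)×66.2 + (360/1260)×47.4 + (600/1260)×35.8 + (180/1260)×14 = 38.8952%
Post-stratifying to population shares instead:
  0.14×66.2 + 0.27×47.4 + 0.33×35.8 + 0.26×14 = 37.52%
Difference = 37.52 − 38.8952 = -1.3752 pp.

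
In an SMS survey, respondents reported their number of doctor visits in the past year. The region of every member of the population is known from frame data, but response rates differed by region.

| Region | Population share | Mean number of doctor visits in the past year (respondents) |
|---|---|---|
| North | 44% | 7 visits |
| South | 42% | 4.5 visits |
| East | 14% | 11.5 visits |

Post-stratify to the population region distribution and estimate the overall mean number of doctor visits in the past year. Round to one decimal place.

Each cell contributes population-share × respondent value:
  North: 0.44 × 7 = 3.08
  South: 0.42 × 4.5 = 1.89
  East: 0.14 × 11.5 = 1.61
Post-stratified estimate = 6.58 → 6.6.

6.6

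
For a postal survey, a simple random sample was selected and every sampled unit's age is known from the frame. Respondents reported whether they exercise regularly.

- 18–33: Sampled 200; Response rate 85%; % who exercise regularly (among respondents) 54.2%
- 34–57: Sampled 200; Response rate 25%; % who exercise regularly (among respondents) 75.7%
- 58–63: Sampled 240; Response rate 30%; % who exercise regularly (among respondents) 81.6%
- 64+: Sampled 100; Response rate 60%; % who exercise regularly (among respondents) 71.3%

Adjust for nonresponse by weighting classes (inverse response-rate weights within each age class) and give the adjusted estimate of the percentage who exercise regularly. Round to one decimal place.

Weighting each respondent by the inverse class response rate inflates each class back to its sampled size, so the class weight is n_sampled:
  18–33: 200 × 54.2 = 10,840
  34–57: 200 × 75.7 = 15,140
  58–63: 240 × 81.6 = 19,584
  64+: 100 × 71.3 = 7130
Adjusted estimate = 52,694 / 740 = 71.2081 → 71.2%.

71.2%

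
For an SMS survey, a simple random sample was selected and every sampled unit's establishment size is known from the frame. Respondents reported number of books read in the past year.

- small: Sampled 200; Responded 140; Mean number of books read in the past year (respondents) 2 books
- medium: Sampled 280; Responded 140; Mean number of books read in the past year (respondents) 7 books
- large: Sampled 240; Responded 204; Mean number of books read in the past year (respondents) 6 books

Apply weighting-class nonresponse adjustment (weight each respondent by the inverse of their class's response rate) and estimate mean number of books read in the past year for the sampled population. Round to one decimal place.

Class response rates: small 140/200 = 70%, medium 140/280 = 50%, large 204/240 = 85%.
Each respondent's weight = sampled/responded in their class; summing within a class gives n_sampled, so:
  small: 200 × 2 = 400
  medium: 280 × 7 = 1960
  large: 240 × 6 = 1440
Adjusted estimate = 3800 / 720 = 5.27778 → 5.3.

5.3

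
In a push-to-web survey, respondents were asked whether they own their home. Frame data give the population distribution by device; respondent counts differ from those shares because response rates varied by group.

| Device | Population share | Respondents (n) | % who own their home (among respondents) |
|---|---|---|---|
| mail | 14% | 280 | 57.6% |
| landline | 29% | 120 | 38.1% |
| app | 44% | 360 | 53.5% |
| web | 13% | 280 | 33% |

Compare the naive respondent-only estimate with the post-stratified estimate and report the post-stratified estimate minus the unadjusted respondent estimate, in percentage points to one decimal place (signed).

Naive respondent-only estimate (weights = respondent counts):
  (280/1040)×57.6 + (120/1040)×38.1 + (360/1040)×53.5 + (280/1040)×33 = 47.3077%
Reweighting by population device shares:
  0.14×57.6 + 0.29×38.1 + 0.44×53.5 + 0.13×33 = 46.943%
Difference = 46.943 − 47.3077 = -0.3647 pp.

-0.4 percentage points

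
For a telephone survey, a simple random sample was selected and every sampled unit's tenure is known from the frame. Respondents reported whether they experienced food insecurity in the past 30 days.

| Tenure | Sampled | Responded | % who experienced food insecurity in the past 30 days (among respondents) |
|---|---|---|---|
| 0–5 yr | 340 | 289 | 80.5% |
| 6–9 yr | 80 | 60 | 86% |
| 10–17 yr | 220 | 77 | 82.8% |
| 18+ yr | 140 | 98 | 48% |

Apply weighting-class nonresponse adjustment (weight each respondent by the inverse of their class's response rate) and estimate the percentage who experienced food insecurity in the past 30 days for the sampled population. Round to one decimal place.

75.9%

Response rates by class: 0–5 yr 289/340 = 85%, 6–9 yr 60/80 = 75%, 10–17 yr 77/220 = 35%, 18+ yr 98/140 = 70%.
Each respondent's weight = sampled/responded in their class; summing within a class gives n_sampled, so:
  0–5 yr: 340 × 80.5 = 27,370
  6–9 yr: 80 × 86 = 6880
  10–17 yr: 220 × 82.8 = 18,216
  18+ yr: 140 × 48 = 6720
Adjusted estimate = 59,186 / 780 = 75.8795 → 75.9%.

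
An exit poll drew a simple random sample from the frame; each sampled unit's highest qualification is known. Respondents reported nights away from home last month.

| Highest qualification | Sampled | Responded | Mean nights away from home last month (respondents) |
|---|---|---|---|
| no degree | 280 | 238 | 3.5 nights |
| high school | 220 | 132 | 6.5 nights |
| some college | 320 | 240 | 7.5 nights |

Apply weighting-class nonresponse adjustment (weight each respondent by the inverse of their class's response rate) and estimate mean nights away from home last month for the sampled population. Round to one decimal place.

Response rates by class: no degree 238/280 = 85%, high school 132/220 = 60%, some college 240/320 = 75%.
Each respondent's weight = sampled/responded in their class; summing within a class gives n_sampled, so:
  no degree: 280 × 3.5 = 980
  high school: 220 × 6.5 = 1430
  some college: 320 × 7.5 = 2400
Adjusted estimate = 4810 / 820 = 5.86585 → 5.9.

5.9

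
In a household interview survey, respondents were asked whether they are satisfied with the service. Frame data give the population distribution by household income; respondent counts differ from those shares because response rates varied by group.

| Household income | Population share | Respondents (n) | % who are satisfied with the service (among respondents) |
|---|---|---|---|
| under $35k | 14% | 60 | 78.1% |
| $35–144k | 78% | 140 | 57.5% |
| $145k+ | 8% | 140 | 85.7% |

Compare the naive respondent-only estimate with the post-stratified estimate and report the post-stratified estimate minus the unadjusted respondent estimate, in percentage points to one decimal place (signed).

Unadjusted (pooled respondent) estimate weights by respondent counts:
  (60/340)×78.1 + (140/340)×57.5 + (140/340)×85.7 = 72.7471%
Reweighting by population household income shares:
  0.14×78.1 + 0.78×57.5 + 0.08×85.7 = 62.64%
Difference = 62.64 − 72.7471 = -10.1071 pp.

-10.1 percentage points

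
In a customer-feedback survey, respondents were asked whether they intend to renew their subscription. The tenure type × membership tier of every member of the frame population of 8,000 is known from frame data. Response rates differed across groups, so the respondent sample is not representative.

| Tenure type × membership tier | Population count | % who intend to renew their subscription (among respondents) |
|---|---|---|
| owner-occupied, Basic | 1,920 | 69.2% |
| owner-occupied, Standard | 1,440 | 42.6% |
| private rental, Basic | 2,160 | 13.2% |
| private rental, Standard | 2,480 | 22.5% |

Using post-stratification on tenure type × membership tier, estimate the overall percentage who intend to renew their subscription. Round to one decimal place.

34.8%

Post-stratification weights by population share, not respondent share:
  owner-occupied, Basic: (1,920/8,000) × 69.2 = 16.608
  owner-occupied, Standard: (1,440/8,000) × 42.6 = 7.668
  private rental, Basic: (2,160/8,000) × 13.2 = 3.564
  private rental, Standard: (2,480/8,000) × 22.5 = 6.975
Post-stratified estimate = 34.815 → 34.8%.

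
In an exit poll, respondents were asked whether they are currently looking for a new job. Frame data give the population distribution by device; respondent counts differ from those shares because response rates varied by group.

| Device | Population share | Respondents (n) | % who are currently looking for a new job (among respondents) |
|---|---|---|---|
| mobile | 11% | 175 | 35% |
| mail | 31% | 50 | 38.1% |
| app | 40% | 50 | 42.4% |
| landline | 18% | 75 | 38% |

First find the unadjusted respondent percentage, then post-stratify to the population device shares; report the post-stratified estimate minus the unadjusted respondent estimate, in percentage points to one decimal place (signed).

Naive respondent-only estimate (weights = respondent counts):
  (175/350)×35 + (50/350)×38.1 + (50/350)×42.4 + (75/350)×38 = 37.1429%
Post-stratified estimate weights by population shares:
  0.11×35 + 0.31×38.1 + 0.4×42.4 + 0.18×38 = 39.461%
Difference = 39.461 − 37.1429 = 2.3181 pp.

+2.3 percentage points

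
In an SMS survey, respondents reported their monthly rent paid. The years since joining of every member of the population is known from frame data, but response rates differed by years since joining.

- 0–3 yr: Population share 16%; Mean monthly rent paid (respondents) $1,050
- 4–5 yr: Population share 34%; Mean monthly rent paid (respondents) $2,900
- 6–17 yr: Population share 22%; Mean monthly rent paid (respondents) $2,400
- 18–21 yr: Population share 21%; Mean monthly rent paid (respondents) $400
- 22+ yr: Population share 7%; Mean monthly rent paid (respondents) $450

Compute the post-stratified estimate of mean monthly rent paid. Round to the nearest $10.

Each cell contributes population-share × respondent value:
  0–3 yr: 0.16 × 1050 = 168
  4–5 yr: 0.34 × 2900 = 986
  6–17 yr: 0.22 × 2400 = 528
  18–21 yr: 0.21 × 400 = 84
  22+ yr: 0.07 × 450 = 31.5
Post-stratified estimate = 1797.5 → $1,800.

$1,800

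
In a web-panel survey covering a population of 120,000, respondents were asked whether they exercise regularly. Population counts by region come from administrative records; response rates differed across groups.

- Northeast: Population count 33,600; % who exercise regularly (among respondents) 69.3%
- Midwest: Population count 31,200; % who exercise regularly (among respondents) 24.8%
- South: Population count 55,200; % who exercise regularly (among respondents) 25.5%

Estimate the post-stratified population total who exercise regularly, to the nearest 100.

Apply each group's respondent rate to its population count:
  Northeast: 33,600 × 69.3% = 23284.8
  Midwest: 31,200 × 24.8% = 7737.6
  South: 55,200 × 25.5% = 14,076
Estimated total = 45098.4 → 45,100.

45,100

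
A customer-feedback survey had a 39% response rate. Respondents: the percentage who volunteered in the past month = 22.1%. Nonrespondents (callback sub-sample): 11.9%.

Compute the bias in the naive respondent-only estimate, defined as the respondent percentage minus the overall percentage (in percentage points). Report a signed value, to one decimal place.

Nonresponse fraction = 1 − 0.39 = 0.61.
Bias = (nonresponse fraction) × (respondent percentage − nonrespondent percentage)
     = 0.61 × (22.1 − 11.9) = 0.61 × 10.2 = 6.222.

+6.2 percentage points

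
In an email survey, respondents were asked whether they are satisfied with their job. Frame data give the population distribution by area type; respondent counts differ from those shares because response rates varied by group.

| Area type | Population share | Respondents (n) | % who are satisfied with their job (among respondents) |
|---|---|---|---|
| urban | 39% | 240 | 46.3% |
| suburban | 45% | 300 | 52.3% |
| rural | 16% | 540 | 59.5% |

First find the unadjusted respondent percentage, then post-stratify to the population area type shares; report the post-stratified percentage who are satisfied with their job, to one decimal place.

Unadjusted (pooled respondent) estimate weights by respondent counts:
  (240/1080)×46.3 + (300/1080)×52.3 + (540/1080)×59.5 = 54.5667%
Post-stratifying to population shares instead:
  0.39×46.3 + 0.45×52.3 + 0.16×59.5 = 51.112%

51.1%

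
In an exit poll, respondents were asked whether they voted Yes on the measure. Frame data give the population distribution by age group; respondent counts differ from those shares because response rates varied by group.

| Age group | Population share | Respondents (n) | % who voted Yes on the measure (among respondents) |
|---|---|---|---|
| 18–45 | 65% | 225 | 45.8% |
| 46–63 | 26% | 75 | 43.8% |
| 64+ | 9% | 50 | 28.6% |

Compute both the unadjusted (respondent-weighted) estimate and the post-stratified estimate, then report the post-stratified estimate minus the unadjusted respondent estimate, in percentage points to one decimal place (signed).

Unadjusted (pooled respondent) estimate weights by respondent counts:
  (225/350)×45.8 + (75/350)×43.8 + (50/350)×28.6 = 42.9143%
Post-stratified estimate weights by population shares:
  0.65×45.8 + 0.26×43.8 + 0.09×28.6 = 43.732%
Difference = 43.732 − 42.9143 = 0.8177 pp.

+0.8 percentage points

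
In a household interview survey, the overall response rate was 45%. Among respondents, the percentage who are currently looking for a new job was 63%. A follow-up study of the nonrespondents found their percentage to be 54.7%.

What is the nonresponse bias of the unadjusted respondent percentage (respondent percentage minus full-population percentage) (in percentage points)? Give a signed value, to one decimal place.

+4.6 percentage points

Nonresponse fraction = 1 − 0.45 = 0.55.
Bias = (nonresponse fraction) × (respondent percentage − nonrespondent percentage)
     = 0.55 × (63 − 54.7) = 0.55 × 8.3 = 4.565.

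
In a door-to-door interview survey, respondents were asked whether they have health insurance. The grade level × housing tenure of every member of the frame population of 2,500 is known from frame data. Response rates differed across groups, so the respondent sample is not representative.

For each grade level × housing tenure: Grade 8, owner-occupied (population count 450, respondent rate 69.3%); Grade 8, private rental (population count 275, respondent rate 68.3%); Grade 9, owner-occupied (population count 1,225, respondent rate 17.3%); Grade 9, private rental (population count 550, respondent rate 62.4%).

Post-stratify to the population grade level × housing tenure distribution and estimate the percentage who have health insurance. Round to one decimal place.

42.2%

Each cell contributes population-share × respondent value:
  Grade 8, owner-occupied: (450/2,500) × 69.3 = 12.474
  Grade 8, private rental: (275/2,500) × 68.3 = 7.513
  Grade 9, owner-occupied: (1,225/2,500) × 17.3 = 8.477
  Grade 9, private rental: (550/2,500) × 62.4 = 13.728
Post-stratified estimate = 42.192 → 42.2%.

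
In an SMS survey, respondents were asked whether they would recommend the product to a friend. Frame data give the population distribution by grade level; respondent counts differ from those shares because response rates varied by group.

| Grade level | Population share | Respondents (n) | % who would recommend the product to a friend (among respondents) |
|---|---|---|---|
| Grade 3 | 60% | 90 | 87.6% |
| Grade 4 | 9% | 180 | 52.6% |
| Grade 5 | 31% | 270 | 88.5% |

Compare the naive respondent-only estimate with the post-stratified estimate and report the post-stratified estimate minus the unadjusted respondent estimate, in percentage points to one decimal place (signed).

+8.3 percentage points

Without adjustment, the pooled respondent share is:
  (90/540)×87.6 + (180/540)×52.6 + (270/540)×88.5 = 76.3833%
Post-stratifying to population shares instead:
  0.6×87.6 + 0.09×52.6 + 0.31×88.5 = 84.729%
Difference = 84.729 − 76.3833 = 8.3457 pp.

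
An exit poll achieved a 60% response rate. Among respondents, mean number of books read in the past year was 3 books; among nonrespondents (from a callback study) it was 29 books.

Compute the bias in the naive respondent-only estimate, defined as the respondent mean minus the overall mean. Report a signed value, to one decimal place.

Nonresponse fraction = 1 − 0.6 = 0.4.
Bias = (nonresponse fraction) × (respondent mean − nonrespondent mean)
     = 0.4 × (3 − 29) = 0.4 × -26 = -10.4.

-10.4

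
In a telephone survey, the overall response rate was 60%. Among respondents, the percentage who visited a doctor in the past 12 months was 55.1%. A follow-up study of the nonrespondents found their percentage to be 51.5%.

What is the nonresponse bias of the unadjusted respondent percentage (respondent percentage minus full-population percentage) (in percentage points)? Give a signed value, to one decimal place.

+1.4 percentage points

Nonresponse fraction = 1 − 0.6 = 0.4.
Bias = (nonresponse fraction) × (respondent percentage − nonrespondent percentage)
     = 0.4 × (55.1 − 51.5) = 0.4 × 3.6 = 1.44.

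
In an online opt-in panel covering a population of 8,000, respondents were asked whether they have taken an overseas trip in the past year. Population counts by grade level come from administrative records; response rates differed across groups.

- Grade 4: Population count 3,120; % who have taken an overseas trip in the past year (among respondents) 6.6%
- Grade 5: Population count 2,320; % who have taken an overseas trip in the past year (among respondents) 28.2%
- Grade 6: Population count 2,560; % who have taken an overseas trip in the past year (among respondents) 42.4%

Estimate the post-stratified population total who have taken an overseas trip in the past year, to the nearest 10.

Apply each group's respondent rate to its population count:
  Grade 4: 3,120 × 6.6% = 205.92
  Grade 5: 2,320 × 28.2% = 654.24
  Grade 6: 2,560 × 42.4% = 1085.44
Estimated total = 1945.6 → 1,950.

1,950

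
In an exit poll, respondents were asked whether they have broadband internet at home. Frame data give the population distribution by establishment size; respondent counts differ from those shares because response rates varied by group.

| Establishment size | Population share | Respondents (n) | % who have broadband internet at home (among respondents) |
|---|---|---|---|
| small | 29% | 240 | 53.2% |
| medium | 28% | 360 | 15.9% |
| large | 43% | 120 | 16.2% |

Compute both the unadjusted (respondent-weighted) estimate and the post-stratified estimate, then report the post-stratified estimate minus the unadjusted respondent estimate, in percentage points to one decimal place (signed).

Without adjustment, the pooled respondent share is:
  (240/720)×53.2 + (360/720)×15.9 + (120/720)×16.2 = 28.3833%
Post-stratifying to population shares instead:
  0.29×53.2 + 0.28×15.9 + 0.43×16.2 = 26.846%
Difference = 26.846 − 28.3833 = -1.5373 pp.

-1.5 percentage points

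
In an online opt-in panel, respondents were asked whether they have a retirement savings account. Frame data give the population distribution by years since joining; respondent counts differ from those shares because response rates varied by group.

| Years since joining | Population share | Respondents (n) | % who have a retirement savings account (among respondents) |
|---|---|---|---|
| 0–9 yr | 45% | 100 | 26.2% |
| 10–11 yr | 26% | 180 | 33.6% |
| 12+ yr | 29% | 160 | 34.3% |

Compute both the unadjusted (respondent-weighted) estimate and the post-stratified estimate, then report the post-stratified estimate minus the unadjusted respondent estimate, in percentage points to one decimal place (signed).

Naive respondent-only estimate (weights = respondent counts):
  (100/440)×26.2 + (180/440)×33.6 + (160/440)×34.3 = 32.1727%
Post-stratifying to population shares instead:
  0.45×26.2 + 0.26×33.6 + 0.29×34.3 = 30.473%
Difference = 30.473 − 32.1727 = -1.6997 pp.

-1.7 percentage points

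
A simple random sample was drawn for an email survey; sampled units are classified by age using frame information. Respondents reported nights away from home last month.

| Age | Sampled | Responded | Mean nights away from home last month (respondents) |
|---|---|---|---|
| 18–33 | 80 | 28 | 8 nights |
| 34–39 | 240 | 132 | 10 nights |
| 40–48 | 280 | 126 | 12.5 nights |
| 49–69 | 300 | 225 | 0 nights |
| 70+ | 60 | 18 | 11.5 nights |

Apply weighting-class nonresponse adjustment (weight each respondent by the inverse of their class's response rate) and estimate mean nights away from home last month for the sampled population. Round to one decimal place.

7.5

Response rates by class: 18–33 28/80 = 35%, 34–39 132/240 = 55%, 40–48 126/280 = 45%, 49–69 225/300 = 75%, 70+ 18/60 = 30%.
Each respondent's weight = sampled/responded in their class; summing within a class gives n_sampled, so:
  18–33: 80 × 8 = 640
  34–39: 240 × 10 = 2400
  40–48: 280 × 12.5 = 3500
  49–69: 300 × 0 = 0
  70+: 60 × 11.5 = 690
Adjusted estimate = 7230 / 960 = 7.53125 → 7.5.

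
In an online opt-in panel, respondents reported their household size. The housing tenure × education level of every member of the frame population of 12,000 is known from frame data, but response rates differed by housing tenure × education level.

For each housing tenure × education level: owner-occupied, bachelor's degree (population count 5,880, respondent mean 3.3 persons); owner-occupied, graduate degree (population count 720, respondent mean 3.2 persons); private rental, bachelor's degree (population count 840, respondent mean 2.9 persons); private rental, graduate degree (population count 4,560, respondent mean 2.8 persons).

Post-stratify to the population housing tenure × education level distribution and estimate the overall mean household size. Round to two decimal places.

Post-stratification weights by population share, not respondent share:
  owner-occupied, bachelor's degree: (5,880/12,000) × 3.3 = 1.617
  owner-occupied, graduate degree: (720/12,000) × 3.2 = 0.192
  private rental, bachelor's degree: (840/12,000) × 2.9 = 0.203
  private rental, graduate degree: (4,560/12,000) × 2.8 = 1.064
Post-stratified estimate = 3.076 → 3.08.

3.08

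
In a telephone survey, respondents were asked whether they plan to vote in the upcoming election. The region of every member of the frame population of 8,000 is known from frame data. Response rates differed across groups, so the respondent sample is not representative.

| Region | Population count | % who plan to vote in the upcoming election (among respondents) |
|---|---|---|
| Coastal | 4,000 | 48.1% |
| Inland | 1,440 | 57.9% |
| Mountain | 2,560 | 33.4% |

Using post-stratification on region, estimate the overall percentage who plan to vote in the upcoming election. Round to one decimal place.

45.2%

Post-stratification weights by population share, not respondent share:
  Coastal: (4,000/8,000) × 48.1 = 24.05
  Inland: (1,440/8,000) × 57.9 = 10.422
  Mountain: (2,560/8,000) × 33.4 = 10.688
Post-stratified estimate = 45.16 → 45.2%.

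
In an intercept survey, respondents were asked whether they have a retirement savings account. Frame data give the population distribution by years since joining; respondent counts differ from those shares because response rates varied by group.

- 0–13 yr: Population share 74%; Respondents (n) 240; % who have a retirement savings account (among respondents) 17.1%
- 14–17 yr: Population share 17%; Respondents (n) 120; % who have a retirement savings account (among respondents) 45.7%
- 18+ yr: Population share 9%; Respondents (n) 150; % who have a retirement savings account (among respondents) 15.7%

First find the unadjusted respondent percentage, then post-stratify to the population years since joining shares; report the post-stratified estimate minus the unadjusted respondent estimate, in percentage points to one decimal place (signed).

Naive respondent-only estimate (weights = respondent counts):
  (240/510)×17.1 + (120/510)×45.7 + (150/510)×15.7 = 23.4176%
Reweighting by population years since joining shares:
  0.74×17.1 + 0.17×45.7 + 0.09×15.7 = 21.836%
Difference = 21.836 − 23.4176 = -1.5816 pp.

-1.6 percentage points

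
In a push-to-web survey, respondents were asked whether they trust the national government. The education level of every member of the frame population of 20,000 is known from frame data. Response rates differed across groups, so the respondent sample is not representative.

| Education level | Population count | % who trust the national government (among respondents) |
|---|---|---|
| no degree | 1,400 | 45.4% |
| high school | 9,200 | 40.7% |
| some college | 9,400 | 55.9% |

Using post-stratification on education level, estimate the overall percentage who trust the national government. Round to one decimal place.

Each cell contributes population-share × respondent value:
  no degree: (1,400/20,000) × 45.4 = 3.178
  high school: (9,200/20,000) × 40.7 = 18.722
  some college: (9,400/20,000) × 55.9 = 26.273
Post-stratified estimate = 48.173 → 48.2%.

48.2%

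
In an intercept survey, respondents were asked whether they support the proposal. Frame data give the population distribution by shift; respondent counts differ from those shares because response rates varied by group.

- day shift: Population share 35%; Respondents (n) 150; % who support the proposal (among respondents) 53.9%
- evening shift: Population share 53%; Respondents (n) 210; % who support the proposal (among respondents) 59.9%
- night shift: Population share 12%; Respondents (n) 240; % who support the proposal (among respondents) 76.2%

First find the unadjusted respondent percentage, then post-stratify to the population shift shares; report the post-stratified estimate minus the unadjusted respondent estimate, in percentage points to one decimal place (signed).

Unadjusted (pooled respondent) estimate weights by respondent counts:
  (150/600)×53.9 + (210/600)×59.9 + (240/600)×76.2 = 64.92%
Post-stratified estimate weights by population shares:
  0.35×53.9 + 0.53×59.9 + 0.12×76.2 = 59.756%
Difference = 59.756 − 64.92 = -5.164 pp.

-5.2 percentage points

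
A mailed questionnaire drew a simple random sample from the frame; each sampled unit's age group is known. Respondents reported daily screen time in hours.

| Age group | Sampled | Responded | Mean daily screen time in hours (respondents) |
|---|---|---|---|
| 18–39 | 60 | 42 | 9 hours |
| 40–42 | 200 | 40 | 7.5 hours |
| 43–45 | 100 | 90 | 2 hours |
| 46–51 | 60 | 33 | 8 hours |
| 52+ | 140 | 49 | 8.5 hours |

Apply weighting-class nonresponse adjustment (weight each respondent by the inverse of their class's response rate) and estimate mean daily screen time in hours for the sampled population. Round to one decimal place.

7.0

Response rates by class: 18–39 42/60 = 70%, 40–42 40/200 = 20%, 43–45 90/100 = 90%, 46–51 33/60 = 55%, 52+ 49/140 = 35%.
Inverse-response-rate weighting restores each class to its sampled count, so class totals weight by n_sampled:
  18–39: 60 × 9 = 540
  40–42: 200 × 7.5 = 1500
  43–45: 100 × 2 = 200
  46–51: 60 × 8 = 480
  52+: 140 × 8.5 = 1190
Adjusted estimate = 3910 / 560 = 6.98214 → 7.0.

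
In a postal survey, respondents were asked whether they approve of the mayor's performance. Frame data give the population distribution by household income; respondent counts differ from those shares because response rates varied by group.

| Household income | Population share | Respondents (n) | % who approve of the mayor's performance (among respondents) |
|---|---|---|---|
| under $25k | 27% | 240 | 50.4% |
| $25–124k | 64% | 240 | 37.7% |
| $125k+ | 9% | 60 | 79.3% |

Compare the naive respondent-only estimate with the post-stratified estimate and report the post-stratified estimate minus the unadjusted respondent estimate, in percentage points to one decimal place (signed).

-3.1 percentage points

Naive respondent-only estimate (weights = respondent counts):
  (240/540)×50.4 + (240/540)×37.7 + (60/540)×79.3 = 47.9667%
Post-stratifying to population shares instead:
  0.27×50.4 + 0.64×37.7 + 0.09×79.3 = 44.873%
Difference = 44.873 − 47.9667 = -3.0937 pp.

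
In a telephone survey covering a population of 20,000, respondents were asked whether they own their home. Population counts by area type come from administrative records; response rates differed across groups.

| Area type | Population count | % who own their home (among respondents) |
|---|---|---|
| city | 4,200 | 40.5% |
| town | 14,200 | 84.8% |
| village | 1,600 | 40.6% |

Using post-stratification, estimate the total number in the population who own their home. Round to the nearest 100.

Apply each group's respondent rate to its population count:
  city: 4,200 × 40.5% = 1701
  town: 14,200 × 84.8% = 12041.6
  village: 1,600 × 40.6% = 649.6
Estimated total = 14392.2 → 14,400.

14,400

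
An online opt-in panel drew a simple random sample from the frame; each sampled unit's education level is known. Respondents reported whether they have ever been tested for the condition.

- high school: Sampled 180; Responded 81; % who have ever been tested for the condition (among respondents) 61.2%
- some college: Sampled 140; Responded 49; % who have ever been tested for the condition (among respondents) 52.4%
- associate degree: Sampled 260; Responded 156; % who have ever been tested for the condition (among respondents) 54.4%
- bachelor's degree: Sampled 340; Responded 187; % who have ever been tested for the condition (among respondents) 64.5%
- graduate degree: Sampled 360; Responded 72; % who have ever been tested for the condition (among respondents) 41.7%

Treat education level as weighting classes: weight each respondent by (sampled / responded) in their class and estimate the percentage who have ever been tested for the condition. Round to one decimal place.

Response rates by class: high school 81/180 = 45%, some college 49/140 = 35%, associate degree 156/260 = 60%, bachelor's degree 187/340 = 55%, graduate degree 72/360 = 20%.
Weighting each respondent by the inverse class response rate inflates each class back to its sampled size, so the class weight is n_sampled:
  high school: 180 × 61.2 = 11,016
  some college: 140 × 52.4 = 7336
  associate degree: 260 × 54.4 = 14,144
  bachelor's degree: 340 × 64.5 = 21,930
  graduate degree: 360 × 41.7 = 15012
Adjusted estimate = 69,438 / 1,280 = 54.2484 → 54.2%.

54.2%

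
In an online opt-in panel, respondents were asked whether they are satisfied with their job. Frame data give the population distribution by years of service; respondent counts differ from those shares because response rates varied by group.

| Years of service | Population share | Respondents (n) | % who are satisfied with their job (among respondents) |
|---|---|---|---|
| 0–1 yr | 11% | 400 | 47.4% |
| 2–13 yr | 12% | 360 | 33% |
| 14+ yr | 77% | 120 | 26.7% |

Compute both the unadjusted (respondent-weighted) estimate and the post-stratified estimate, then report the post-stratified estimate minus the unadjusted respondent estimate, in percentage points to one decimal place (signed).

-9.0 percentage points

Unadjusted (pooled respondent) estimate weights by respondent counts:
  (400/880)×47.4 + (360/880)×33 + (120/880)×26.7 = 38.6864%
Reweighting by population years of service shares:
  0.11×47.4 + 0.12×33 + 0.77×26.7 = 29.733%
Difference = 29.733 − 38.6864 = -8.9534 pp.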